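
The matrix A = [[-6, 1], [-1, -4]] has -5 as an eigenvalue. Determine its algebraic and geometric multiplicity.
algebraic multiplicity 2, geometric multiplicity 1

The characteristic polynomial is (x + 5)^2, so the factor x + 5 appears with exponent 2: the algebraic multiplicity is 2.

rank(A + 5I) = 1, so the eigenspace has dimension 2 - 1 = 1: the geometric multiplicity is 1.

Since 1 < 2, A is not diagonalizable.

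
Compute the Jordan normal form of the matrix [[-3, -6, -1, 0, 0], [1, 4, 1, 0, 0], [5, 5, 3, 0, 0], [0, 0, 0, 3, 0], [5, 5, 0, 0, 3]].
J = [[-2, 0, 0, 0, 0], [0, 3, 1, 0, 0], [0, 0, 3, 0, 0], [0, 0, 0, 3, 0], [0, 0, 0, 0, 3]]

The characteristic polynomial is det(xI - A) = (x - 3)^4(x + 2), so the eigenvalues are -2 (algebraic multiplicity 1), 3 (algebraic multiplicity 4).

For λ = -2: algebraic multiplicity 1 gives one 1×1 block.

For λ = 3: rank(A - 3I) = 2, rank((A - 3I)^2) = 1. The eigenspace has dimension 5 - 2 = 3, so there are 3 Jordan blocks; the rank sequence gives block sizes [2, 1, 1].

Assembling the blocks gives the Jordan form J above.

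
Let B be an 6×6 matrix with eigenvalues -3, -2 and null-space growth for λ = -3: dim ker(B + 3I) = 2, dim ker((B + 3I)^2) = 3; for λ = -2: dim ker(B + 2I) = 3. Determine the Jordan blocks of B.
λ = -3: successive nullity increments [2, 1] count blocks of size ≥ k; block sizes are [2, 1].
λ = -2: successive nullity increments [3] count blocks of size ≥ k; block sizes are [1, 1, 1].

Jordan blocks: (-3, 2), (-3, 1), (-2, 1), (-2, 1), (-2, 1)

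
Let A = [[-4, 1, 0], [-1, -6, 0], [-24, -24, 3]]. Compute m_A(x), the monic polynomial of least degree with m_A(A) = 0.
m_A(x) = (x - 3)(x + 5)^2

The characteristic polynomial factors as (x - 3)(x + 5)^2. The minimal polynomial is ∏(x - λ)^{k_λ} where k_λ is the size of the largest Jordan block at λ.

For λ = -5: rank(A + 5I) = 2, and the largest Jordan block has size 2 (the smallest k with rank((A + 5I)^k) = rank((A + 5I)^(k+1))).
For λ = 3: rank(A - 3I) = 2, and the largest Jordan block has size 1 (the smallest k with rank((A - 3I)^k) = rank((A - 3I)^(k+1))).

So m_A(x) = (x - 3)(x + 5)^2.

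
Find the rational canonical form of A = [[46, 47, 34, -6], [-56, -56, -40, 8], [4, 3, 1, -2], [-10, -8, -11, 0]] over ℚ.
The invariant factors of A (the non-unit diagonal entries of the Smith normal form of xI - A over ℚ[x]) are x + 4, (x - 3)(x + 4)^2, each dividing the next. The characteristic polynomial is their product, (x - 3)(x + 4)^3.

The rational canonical form is the block-diagonal matrix of companion matrices C(f_i):
R = [[-4, 0, 0, 0], [0, 0, 0, 48], [0, 1, 0, 8], [0, 0, 1, -5]].

R = [[-4, 0, 0, 0], [0, 0, 0, 48], [0, 1, 0, 8], [0, 0, 1, -5]]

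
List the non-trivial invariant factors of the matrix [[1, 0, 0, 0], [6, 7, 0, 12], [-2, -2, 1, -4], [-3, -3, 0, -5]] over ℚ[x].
x - 1, x - 1, (x - 1)^2

The Jordan structure of A has elementary divisors (x - 1)^2, (x - 1), (x - 1). Arranging the block sizes at each eigenvalue in decreasing order and taking row products gives the invariant factors.

Invariant factors (smallest first, each dividing the next): x - 1, x - 1, (x - 1)^2.

Check: the last factor (x - 1)^2 is the minimal polynomial, and the product (x - 1)^4 is the characteristic polynomial.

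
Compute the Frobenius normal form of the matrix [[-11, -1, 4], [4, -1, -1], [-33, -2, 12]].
R = [[0, 0, 5], [1, 0, -1], [0, 1, 0]]

The invariant factors of A (the non-unit diagonal entries of the Smith normal form of xI - A over ℚ[x]) are x^3 + x - 5, each dividing the next. The characteristic polynomial is their product, x^3 + x - 5.

The rational canonical form is the block-diagonal matrix of companion matrices C(f_i):
R = [[0, 0, 5], [1, 0, -1], [0, 1, 0]].

Note the characteristic polynomial does not split into linear factors over ℚ, so A has no Jordan form over ℚ; the rational canonical form exists over any field.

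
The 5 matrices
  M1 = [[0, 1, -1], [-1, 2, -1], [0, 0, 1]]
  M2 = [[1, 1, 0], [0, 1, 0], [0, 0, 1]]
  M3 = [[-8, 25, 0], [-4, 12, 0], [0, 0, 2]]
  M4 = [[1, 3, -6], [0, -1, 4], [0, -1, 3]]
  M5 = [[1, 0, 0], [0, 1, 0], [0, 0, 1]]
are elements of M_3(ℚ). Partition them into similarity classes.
Characteristic polynomials: χ_{M1} = (x - 1)^3, χ_{M2} = (x - 1)^3, χ_{M3} = (x - 2)^3, χ_{M4} = (x - 1)^3, χ_{M5} = (x - 1)^3.

{M1, M2, M4}: invariant factors x - 1, (x - 1)^2.

{M3}: invariant factors x - 2, (x - 2)^2.

{M5}: invariant factors x - 1, x - 1, x - 1.

Matrices are similar if and only if their invariant-factor lists agree; the partition into similarity classes is {M1, M2, M4}, {M3}, {M5}.

3 classes: {M1, M2, M4}, {M3}, {M5}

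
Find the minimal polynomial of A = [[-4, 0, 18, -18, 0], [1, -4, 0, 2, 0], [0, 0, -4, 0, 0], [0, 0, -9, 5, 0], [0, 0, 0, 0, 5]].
m_A(x) = (x - 5)(x + 4)^2

The characteristic polynomial factors as (x - 5)^2(x + 4)^3. The minimal polynomial is ∏(x - λ)^{k_λ} where k_λ is the size of the largest Jordan block at λ.

For λ = -4: rank(A + 4I) = 3, and the largest Jordan block has size 2 (the smallest k with rank((A + 4I)^k) = rank((A + 4I)^(k+1))).
For λ = 5: rank(A - 5I) = 3, and the largest Jordan block has size 1 (the smallest k with rank((A - 5I)^k) = rank((A - 5I)^(k+1))).

So m_A(x) = (x - 5)(x + 4)^2.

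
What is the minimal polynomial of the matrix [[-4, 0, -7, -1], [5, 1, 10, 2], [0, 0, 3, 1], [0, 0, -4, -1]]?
The characteristic polynomial factors as (x - 1)^3(x + 4). The minimal polynomial is ∏(x - λ)^{k_λ} where k_λ is the size of the largest Jordan block at λ.

For λ = -4: rank(A + 4I) = 3, and the largest Jordan block has size 1 (the smallest k with rank((A + 4I)^k) = rank((A + 4I)^(k+1))).
For λ = 1: rank(A - I) = 3, and the largest Jordan block has size 3 (the smallest k with rank((A - I)^k) = rank((A - I)^(k+1))).

So m_A(x) = (x - 1)^3(x + 4).

m_A(x) = (x - 1)^3(x + 4)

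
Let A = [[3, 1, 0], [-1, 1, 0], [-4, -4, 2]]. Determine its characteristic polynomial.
xI - A = [[x - 3, -1, 0], [1, x - 1, 0], [4, 4, x - 2]].

Expanding det(xI - A) along the first row:
det(xI - A) = + (x - 3)·det([[x - 1, 0], [4, x - 2]]) - (-1)·det([[1, 0], [4, x - 2]]) + (0)·det([[1, x - 1], [4, 4]]).

Evaluating gives χ_A(x) = x^3 - 6x^2 + 12x - 8 = (x - 2)^3.

χ_A(x) = (x - 2)^3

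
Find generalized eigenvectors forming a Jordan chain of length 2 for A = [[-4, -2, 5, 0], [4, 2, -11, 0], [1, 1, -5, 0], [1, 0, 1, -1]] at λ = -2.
v_1 = [[0, 3, 1, 0]]^T, v_2 = [[-1, 1, 0, 1]]^T

We seek v_1 ∈ ker((A + 2I)^2) \ ker(A + 2I), then set v_{i+1} = (A + 2I) v_i.

One such chain is v_1 = [[0, 3, 1, 0]]^T, v_2 = [[-1, 1, 0, 1]]^T. Check: (A + 2I) v_2 = [[0, 0, 0, 0]]^T = 0.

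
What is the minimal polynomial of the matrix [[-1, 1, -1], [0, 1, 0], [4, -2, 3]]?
m_A(x) = (x - 1)^2

The characteristic polynomial factors as (x - 1)^3. The minimal polynomial is ∏(x - λ)^{k_λ} where k_λ is the size of the largest Jordan block at λ.

For λ = 1: rank(A - I) = 1, and the largest Jordan block has size 2 (the smallest k with rank((A - I)^k) = rank((A - I)^(k+1))).

So m_A(x) = (x - 1)^2.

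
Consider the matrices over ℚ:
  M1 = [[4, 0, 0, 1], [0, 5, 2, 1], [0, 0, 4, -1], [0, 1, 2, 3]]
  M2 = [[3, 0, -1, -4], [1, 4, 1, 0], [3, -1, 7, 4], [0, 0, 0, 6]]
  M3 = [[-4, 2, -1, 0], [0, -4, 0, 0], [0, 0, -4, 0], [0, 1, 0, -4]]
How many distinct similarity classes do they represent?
3 classes: {M1}, {M2}, {M3}

Characteristic polynomials: χ_{M1} = (x - 4)^4, χ_{M2} = (x - 6)(x - 5)^2(x - 4), χ_{M3} = (x + 4)^4.

{M1}: invariant factors x - 4, (x - 4)^3.

{M2}: invariant factors (x - 6)(x - 5)^2(x - 4).

{M3}: invariant factors (x + 4)^2, (x + 4)^2.

Matrices are similar if and only if their invariant-factor lists agree; the partition into similarity classes is {M1}, {M2}, {M3}.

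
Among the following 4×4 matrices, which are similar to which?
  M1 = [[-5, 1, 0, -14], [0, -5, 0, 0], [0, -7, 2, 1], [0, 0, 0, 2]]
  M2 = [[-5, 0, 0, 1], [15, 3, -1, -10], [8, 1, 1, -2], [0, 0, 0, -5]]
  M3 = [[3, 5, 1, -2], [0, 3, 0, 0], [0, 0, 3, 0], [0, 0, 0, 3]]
2 classes: {M1, M2}, {M3}

Characteristic polynomials: χ_{M1} = (x - 2)^2(x + 5)^2, χ_{M2} = (x - 2)^2(x + 5)^2, χ_{M3} = (x - 3)^4.

{M1, M2}: invariant factors (x - 2)^2(x + 5)^2.

{M3}: invariant factors x - 3, x - 3, (x - 3)^2.

Matrices are similar if and only if their invariant-factor lists agree; the partition into similarity classes is {M1, M2}, {M3}.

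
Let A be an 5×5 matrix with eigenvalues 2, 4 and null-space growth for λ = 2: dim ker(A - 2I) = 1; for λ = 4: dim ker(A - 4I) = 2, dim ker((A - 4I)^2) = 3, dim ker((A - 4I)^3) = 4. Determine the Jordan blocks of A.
Jordan blocks: (2, 1), (4, 3), (4, 1)

λ = 2: successive nullity increments [1] count blocks of size ≥ k; block sizes are [1].
λ = 4: successive nullity increments [2, 1, 1] count blocks of size ≥ k; block sizes are [3, 1].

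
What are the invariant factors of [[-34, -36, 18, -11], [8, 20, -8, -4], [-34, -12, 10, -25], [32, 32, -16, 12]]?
x - 4, x^2(x - 4)

The Jordan structure of A has elementary divisors x^2, (x - 4), (x - 4). Arranging the block sizes at each eigenvalue in decreasing order and taking row products gives the invariant factors.

Invariant factors (smallest first, each dividing the next): x - 4, x^2(x - 4).

Check: the last factor x^2(x - 4) is the minimal polynomial, and the product x^2(x - 4)^2 is the characteristic polynomial.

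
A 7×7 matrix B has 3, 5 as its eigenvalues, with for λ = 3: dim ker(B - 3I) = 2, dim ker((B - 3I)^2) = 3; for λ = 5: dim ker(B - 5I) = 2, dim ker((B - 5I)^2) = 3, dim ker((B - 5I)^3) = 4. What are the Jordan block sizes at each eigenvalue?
λ = 3: successive nullity increments [2, 1] count blocks of size ≥ k; block sizes are [2, 1].
λ = 5: successive nullity increments [2, 1, 1] count blocks of size ≥ k; block sizes are [3, 1].

Jordan blocks: (3, 2), (3, 1), (5, 3), (5, 1)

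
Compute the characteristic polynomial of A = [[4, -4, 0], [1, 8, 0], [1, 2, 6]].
xI - A = [[x - 4, 4, 0], [-1, x - 8, 0], [-1, -2, x - 6]].

Expanding det(xI - A) along the first row:
det(xI - A) = + (x - 4)·det([[x - 8, 0], [-2, x - 6]]) - (4)·det([[-1, 0], [-1, x - 6]]) + (0)·det([[-1, x - 8], [-1, -2]]).

Evaluating gives χ_A(x) = x^3 - 18x^2 + 108x - 216 = (x - 6)^3.

χ_A(x) = (x - 6)^3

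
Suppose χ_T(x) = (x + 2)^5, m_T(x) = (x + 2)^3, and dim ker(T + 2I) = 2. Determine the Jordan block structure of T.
λ = -2: algebraic multiplicity 5 (exponent in χ_T), largest block size 3 (exponent in m_T), 2 blocks (geometric multiplicity). These force block sizes [3, 2].

Jordan blocks: (-2, 3), (-2, 2)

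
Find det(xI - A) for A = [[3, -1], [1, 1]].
χ_A(x) = (x - 2)^2

xI - A = [[x - 3, 1], [-1, x - 1]].

Expanding det(xI - A) along the first row:
det(xI - A) = + (x - 3)·det([[x - 1]]) - (1)·det([[-1]]).

Evaluating gives χ_A(x) = x^2 - 4x + 4 = (x - 2)^2.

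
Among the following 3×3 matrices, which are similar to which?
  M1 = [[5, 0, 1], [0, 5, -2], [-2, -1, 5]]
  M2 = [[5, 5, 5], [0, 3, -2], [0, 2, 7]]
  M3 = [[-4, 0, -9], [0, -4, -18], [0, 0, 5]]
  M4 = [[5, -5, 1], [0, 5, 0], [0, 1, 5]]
3 classes: {M1, M4}, {M2}, {M3}

Characteristic polynomials: χ_{M1} = (x - 5)^3, χ_{M2} = (x - 5)^3, χ_{M3} = (x - 5)(x + 4)^2, χ_{M4} = (x - 5)^3.

{M1, M4}: invariant factors (x - 5)^3.

{M2}: invariant factors x - 5, (x - 5)^2.

{M3}: invariant factors x + 4, (x - 5)(x + 4).

Matrices are similar if and only if their invariant-factor lists agree; the partition into similarity classes is {M1, M4}, {M2}, {M3}.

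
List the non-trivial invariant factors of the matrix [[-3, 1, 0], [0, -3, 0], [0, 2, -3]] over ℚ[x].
The Jordan structure of A has elementary divisors (x + 3)^2, (x + 3). Arranging the block sizes at each eigenvalue in decreasing order and taking row products gives the invariant factors.

Invariant factors (smallest first, each dividing the next): x + 3, (x + 3)^2.

Check: the last factor (x + 3)^2 is the minimal polynomial, and the product (x + 3)^3 is the characteristic polynomial.

x + 3, (x + 3)^2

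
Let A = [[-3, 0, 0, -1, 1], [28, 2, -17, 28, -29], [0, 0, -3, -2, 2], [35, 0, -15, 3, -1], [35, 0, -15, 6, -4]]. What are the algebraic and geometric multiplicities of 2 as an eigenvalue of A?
algebraic multiplicity 2, geometric multiplicity 1

The characteristic polynomial is (x - 2)^2(x + 3)^3, so the factor x - 2 appears with exponent 2: the algebraic multiplicity is 2.

rank(A - 2I) = 4, so the eigenspace has dimension 5 - 4 = 1: the geometric multiplicity is 1.

Since 1 < 2, A is not diagonalizable.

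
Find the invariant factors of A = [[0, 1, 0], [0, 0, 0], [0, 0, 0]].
x, x^2

The Jordan structure of A has elementary divisors x^2, x. Arranging the block sizes at each eigenvalue in decreasing order and taking row products gives the invariant factors.

Invariant factors (smallest first, each dividing the next): x, x^2.

Check: the last factor x^2 is the minimal polynomial, and the product x^3 is the characteristic polynomial.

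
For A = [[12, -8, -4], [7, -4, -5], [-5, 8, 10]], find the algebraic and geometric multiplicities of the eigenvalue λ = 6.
algebraic multiplicity 3, geometric multiplicity 1

The characteristic polynomial is (x - 6)^3, so the factor x - 6 appears with exponent 3: the algebraic multiplicity is 3.

rank(A - 6I) = 2, so the eigenspace has dimension 3 - 2 = 1: the geometric multiplicity is 1.

Since 1 < 3, A is not diagonalizable.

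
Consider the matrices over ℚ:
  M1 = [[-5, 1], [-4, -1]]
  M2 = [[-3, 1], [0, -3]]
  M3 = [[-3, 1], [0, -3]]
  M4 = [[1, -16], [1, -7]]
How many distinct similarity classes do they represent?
Characteristic polynomials: χ_{M1} = (x + 3)^2, χ_{M2} = (x + 3)^2, χ_{M3} = (x + 3)^2, χ_{M4} = (x + 3)^2.

{M1, M2, M3, M4}: invariant factors (x + 3)^2.

Matrices are similar if and only if their invariant-factor lists agree; the partition into similarity classes is {M1, M2, M3, M4}.

1 class: {M1, M2, M3, M4}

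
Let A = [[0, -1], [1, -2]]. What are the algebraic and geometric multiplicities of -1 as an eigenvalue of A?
algebraic multiplicity 2, geometric multiplicity 1

The characteristic polynomial is (x + 1)^2, so the factor x + 1 appears with exponent 2: the algebraic multiplicity is 2.

rank(A + I) = 1, so the eigenspace has dimension 2 - 1 = 1: the geometric multiplicity is 1.

Since 1 < 2, A is not diagonalizable.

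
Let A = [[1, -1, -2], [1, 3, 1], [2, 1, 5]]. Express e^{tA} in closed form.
e^{tA} = [[(-t^2 - 4*t + 2)*e^{3*t}/2, -t*e^{3*t}, t*(-t - 4)*e^{3*t}/2], [t*e^{3*t}, e^{3*t}, t*e^{3*t}], [t*(t + 4)*e^{3*t}/2, t*e^{3*t}, (t^2 + 4*t + 2)*e^{3*t}/2]]

A has Jordan form J = [[3, 1, 0], [0, 3, 1], [0, 0, 3]] with A = PJP^{-1}, so e^{tA} = P e^{tJ} P^{-1}.

For a Jordan block J_k(λ), e^{tJ_k(λ)} = e^{λt} · (I + tN + t^2 N^2/2! + ... + t^{k-1} N^{k-1}/(k-1)!) where N is the nilpotent superdiagonal part.

Assembling the blocks and conjugating back gives the entries of e^{tA} as shown above.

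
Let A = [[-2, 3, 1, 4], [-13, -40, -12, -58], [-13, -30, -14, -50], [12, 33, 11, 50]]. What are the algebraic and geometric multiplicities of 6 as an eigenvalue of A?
The characteristic polynomial is (x - 6)(x + 4)^3, so the factor x - 6 appears with exponent 1: the algebraic multiplicity is 1.

rank(A - 6I) = 3, so the eigenspace has dimension 4 - 3 = 1: the geometric multiplicity is 1.

algebraic multiplicity 1, geometric multiplicity 1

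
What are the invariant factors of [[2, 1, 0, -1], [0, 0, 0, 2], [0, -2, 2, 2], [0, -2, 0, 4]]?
x - 2, x - 2, (x - 2)^2

The Jordan structure of A has elementary divisors (x - 2)^2, (x - 2), (x - 2). Arranging the block sizes at each eigenvalue in decreasing order and taking row products gives the invariant factors.

Invariant factors (smallest first, each dividing the next): x - 2, x - 2, (x - 2)^2.

Check: the last factor (x - 2)^2 is the minimal polynomial, and the product (x - 2)^4 is the characteristic polynomial.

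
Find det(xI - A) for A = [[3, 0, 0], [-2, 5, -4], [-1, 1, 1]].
χ_A(x) = (x - 3)^3

xI - A = [[x - 3, 0, 0], [2, x - 5, 4], [1, -1, x - 1]].

Expanding det(xI - A) along the first row:
det(xI - A) = + (x - 3)·det([[x - 5, 4], [-1, x - 1]]) - (0)·det([[2, 4], [1, x - 1]]) + (0)·det([[2, x - 5], [1, -1]]).

Evaluating gives χ_A(x) = x^3 - 9x^2 + 27x - 27 = (x - 3)^3.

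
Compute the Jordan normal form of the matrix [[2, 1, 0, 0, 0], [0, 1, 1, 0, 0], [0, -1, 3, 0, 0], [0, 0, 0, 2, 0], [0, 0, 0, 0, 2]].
The characteristic polynomial is det(xI - A) = (x - 2)^5, so the eigenvalues are 2 (algebraic multiplicity 5).

For λ = 2: rank(A - 2I) = 2, rank((A - 2I)^2) = 1, rank((A - 2I)^3) = 0. The eigenspace has dimension 5 - 2 = 3, so there are 3 Jordan blocks; the rank sequence gives block sizes [3, 1, 1].

Assembling the blocks gives the Jordan form J above.

J = [[2, 1, 0, 0, 0], [0, 2, 1, 0, 0], [0, 0, 2, 0, 0], [0, 0, 0, 2, 0], [0, 0, 0, 0, 2]]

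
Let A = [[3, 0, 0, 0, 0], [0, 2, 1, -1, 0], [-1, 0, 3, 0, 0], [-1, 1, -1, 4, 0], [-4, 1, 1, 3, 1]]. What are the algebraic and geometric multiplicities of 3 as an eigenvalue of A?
algebraic multiplicity 4, geometric multiplicity 2

The characteristic polynomial is (x - 3)^4(x - 1), so the factor x - 3 appears with exponent 4: the algebraic multiplicity is 4.

rank(A - 3I) = 3, so the eigenspace has dimension 5 - 3 = 2: the geometric multiplicity is 2.

Since 2 < 4, A is not diagonalizable.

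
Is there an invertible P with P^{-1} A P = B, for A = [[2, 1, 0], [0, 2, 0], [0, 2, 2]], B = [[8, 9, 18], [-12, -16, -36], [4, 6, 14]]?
Two matrices over a field are similar if and only if they have the same invariant factors.

Both A and B have characteristic polynomial (x - 2)^3 and minimal polynomial (x - 2)^2. Computing further, both have invariant factors x - 2, (x - 2)^2. Hence A and B are similar.

Yes.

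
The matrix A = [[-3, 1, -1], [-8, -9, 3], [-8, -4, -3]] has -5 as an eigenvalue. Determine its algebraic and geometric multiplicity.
The characteristic polynomial is (x + 5)^3, so the factor x + 5 appears with exponent 3: the algebraic multiplicity is 3.

rank(A + 5I) = 2, so the eigenspace has dimension 3 - 2 = 1: the geometric multiplicity is 1.

Since 1 < 3, A is not diagonalizable.

algebraic multiplicity 3, geometric multiplicity 1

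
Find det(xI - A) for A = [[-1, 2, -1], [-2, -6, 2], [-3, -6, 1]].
xI - A = [[x + 1, -2, 1], [2, x + 6, -2], [3, 6, x - 1]].

Expanding det(xI - A) along the first row:
det(xI - A) = + (x + 1)·det([[x + 6, -2], [6, x - 1]]) - (-2)·det([[2, -2], [3, x - 1]]) + (1)·det([[2, x + 6], [3, 6]]).

Evaluating gives χ_A(x) = x^3 + 6x^2 + 12x + 8 = (x + 2)^3.

χ_A(x) = (x + 2)^3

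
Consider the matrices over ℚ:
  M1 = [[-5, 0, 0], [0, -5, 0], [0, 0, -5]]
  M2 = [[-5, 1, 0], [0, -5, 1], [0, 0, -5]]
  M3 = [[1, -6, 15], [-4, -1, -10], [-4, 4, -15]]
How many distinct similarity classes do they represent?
Characteristic polynomials: χ_{M1} = (x + 5)^3, χ_{M2} = (x + 5)^3, χ_{M3} = (x + 5)^3.

{M1}: invariant factors x + 5, x + 5, x + 5.

{M2}: invariant factors (x + 5)^3.

{M3}: invariant factors x + 5, (x + 5)^2.

Matrices are similar if and only if their invariant-factor lists agree; the partition into similarity classes is {M1}, {M2}, {M3}.

3 classes: {M1}, {M2}, {M3}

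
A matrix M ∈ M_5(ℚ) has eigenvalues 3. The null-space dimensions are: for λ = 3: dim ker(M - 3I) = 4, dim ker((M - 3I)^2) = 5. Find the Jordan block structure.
Jordan blocks: (3, 2), (3, 1), (3, 1), (3, 1)

λ = 3: successive nullity increments [4, 1] count blocks of size ≥ k; block sizes are [2, 1, 1, 1].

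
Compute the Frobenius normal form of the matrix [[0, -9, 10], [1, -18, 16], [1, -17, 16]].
R = [[0, 0, 10], [1, 0, 17], [0, 1, -2]]

The invariant factors of A (the non-unit diagonal entries of the Smith normal form of xI - A over ℚ[x]) are (x + 5)(x^2 - 3x - 2), each dividing the next. The characteristic polynomial is their product, (x + 5)(x^2 - 3x - 2).

The rational canonical form is the block-diagonal matrix of companion matrices C(f_i):
R = [[0, 0, 10], [1, 0, 17], [0, 1, -2]].

Note the characteristic polynomial does not split into linear factors over ℚ, so A has no Jordan form over ℚ; the rational canonical form exists over any field.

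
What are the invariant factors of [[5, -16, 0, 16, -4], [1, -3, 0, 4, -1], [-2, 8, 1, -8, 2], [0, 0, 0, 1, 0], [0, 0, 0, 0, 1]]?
x - 1, x - 1, x - 1, (x - 1)^2

The Jordan structure of A has elementary divisors (x - 1)^2, (x - 1), (x - 1), (x - 1). Arranging the block sizes at each eigenvalue in decreasing order and taking row products gives the invariant factors.

Invariant factors (smallest first, each dividing the next): x - 1, x - 1, x - 1, (x - 1)^2.

Check: the last factor (x - 1)^2 is the minimal polynomial, and the product (x - 1)^5 is the characteristic polynomial.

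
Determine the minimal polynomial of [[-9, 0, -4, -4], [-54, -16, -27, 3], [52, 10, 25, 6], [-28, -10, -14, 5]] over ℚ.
The characteristic polynomial factors as (x - 4)(x - 3)(x + 1)^2. The minimal polynomial is ∏(x - λ)^{k_λ} where k_λ is the size of the largest Jordan block at λ.

For λ = -1: rank(A + I) = 2, and the largest Jordan block has size 1 (the smallest k with rank((A + I)^k) = rank((A + I)^(k+1))).
For λ = 3: rank(A - 3I) = 3, and the largest Jordan block has size 1 (the smallest k with rank((A - 3I)^k) = rank((A - 3I)^(k+1))).
For λ = 4: rank(A - 4I) = 3, and the largest Jordan block has size 1 (the smallest k with rank((A - 4I)^k) = rank((A - 4I)^(k+1))).

So m_A(x) = (x - 4)(x - 3)(x + 1).

m_A(x) = (x - 4)(x - 3)(x + 1)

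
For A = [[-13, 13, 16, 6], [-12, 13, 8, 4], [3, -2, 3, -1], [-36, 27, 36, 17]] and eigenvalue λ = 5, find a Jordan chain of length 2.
v_1 = [[2, 1, 0, 4]]^T, v_2 = [[1, 0, 0, 3]]^T

We seek v_1 ∈ ker((A - 5I)^2) \ ker(A - 5I), then set v_{i+1} = (A - 5I) v_i.

One such chain is v_1 = [[2, 1, 0, 4]]^T, v_2 = [[1, 0, 0, 3]]^T. Check: (A - 5I) v_2 = [[0, 0, 0, 0]]^T = 0.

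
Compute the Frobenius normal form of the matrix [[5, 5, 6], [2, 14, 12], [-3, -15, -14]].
The invariant factors of A (the non-unit diagonal entries of the Smith normal form of xI - A over ℚ[x]) are x - 4, (x - 4)(x + 3), each dividing the next. The characteristic polynomial is their product, (x - 4)^2(x + 3).

The rational canonical form is the block-diagonal matrix of companion matrices C(f_i):
R = [[4, 0, 0], [0, 0, 12], [0, 1, 1]].

R = [[4, 0, 0], [0, 0, 12], [0, 1, 1]]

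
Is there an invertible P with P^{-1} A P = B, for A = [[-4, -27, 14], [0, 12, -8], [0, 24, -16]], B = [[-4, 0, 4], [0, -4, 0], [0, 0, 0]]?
Both have characteristic polynomial x(x + 4)^2, but the minimal polynomial of A is x(x + 4)^2 while the minimal polynomial of B is x(x + 4). The minimal polynomial is a similarity invariant, so A and B are not similar.

No.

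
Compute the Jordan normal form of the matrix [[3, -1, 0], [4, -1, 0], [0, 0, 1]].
J = [[1, 1, 0], [0, 1, 0], [0, 0, 1]]

The characteristic polynomial is det(xI - A) = (x - 1)^3, so the eigenvalues are 1 (algebraic multiplicity 3).

For λ = 1: rank(A - I) = 1, rank((A - I)^2) = 0. The eigenspace has dimension 3 - 1 = 2, so there are 2 Jordan blocks; the rank sequence gives block sizes [2, 1].

Assembling the blocks gives the Jordan form J above.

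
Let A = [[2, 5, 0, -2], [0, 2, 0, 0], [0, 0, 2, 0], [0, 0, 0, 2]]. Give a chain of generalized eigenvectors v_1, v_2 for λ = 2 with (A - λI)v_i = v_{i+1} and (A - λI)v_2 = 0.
We seek v_1 ∈ ker((A - 2I)^2) \ ker(A - 2I), then set v_{i+1} = (A - 2I) v_i.

One such chain is v_1 = [[0, 1, 0, 2]]^T, v_2 = [[1, 0, 0, 0]]^T. Check: (A - 2I) v_2 = [[0, 0, 0, 0]]^T = 0.

v_1 = [[0, 1, 0, 2]]^T, v_2 = [[1, 0, 0, 0]]^T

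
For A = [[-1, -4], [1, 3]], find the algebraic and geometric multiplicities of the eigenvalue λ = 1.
algebraic multiplicity 2, geometric multiplicity 1

The characteristic polynomial is (x - 1)^2, so the factor x - 1 appears with exponent 2: the algebraic multiplicity is 2.

rank(A - I) = 1, so the eigenspace has dimension 2 - 1 = 1: the geometric multiplicity is 1.

Since 1 < 2, A is not diagonalizable.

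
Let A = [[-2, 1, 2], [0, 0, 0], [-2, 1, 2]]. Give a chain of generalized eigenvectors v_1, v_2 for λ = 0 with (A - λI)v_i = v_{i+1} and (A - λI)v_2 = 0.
v_1 = [[0, 1, 0]]^T, v_2 = [[1, 0, 1]]^T

We seek v_1 ∈ ker(A^2) \ ker(A), then set v_{i+1} = A v_i.

One such chain is v_1 = [[0, 1, 0]]^T, v_2 = [[1, 0, 1]]^T. Check: A v_2 = [[0, 0, 0]]^T = 0.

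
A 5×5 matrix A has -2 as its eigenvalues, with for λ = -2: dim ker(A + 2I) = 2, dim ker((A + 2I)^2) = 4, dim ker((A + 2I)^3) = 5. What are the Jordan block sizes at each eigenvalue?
Jordan blocks: (-2, 3), (-2, 2)

λ = -2: successive nullity increments [2, 2, 1] count blocks of size ≥ k; block sizes are [3, 2].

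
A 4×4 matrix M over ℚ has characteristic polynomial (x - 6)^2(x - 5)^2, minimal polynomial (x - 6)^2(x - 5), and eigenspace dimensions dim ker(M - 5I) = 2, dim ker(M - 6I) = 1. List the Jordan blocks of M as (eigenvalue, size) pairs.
Jordan blocks: (5, 1), (5, 1), (6, 2)

λ = 5: algebraic multiplicity 2 (exponent in χ_M), largest block size 1 (exponent in m_M), 2 blocks (geometric multiplicity). These force block sizes [1, 1].
λ = 6: algebraic multiplicity 2 (exponent in χ_M), largest block size 2 (exponent in m_M), 1 block (geometric multiplicity). This forces block sizes [2].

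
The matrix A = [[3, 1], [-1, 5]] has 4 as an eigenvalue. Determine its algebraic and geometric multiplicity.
The characteristic polynomial is (x - 4)^2, so the factor x - 4 appears with exponent 2: the algebraic multiplicity is 2.

rank(A - 4I) = 1, so the eigenspace has dimension 2 - 1 = 1: the geometric multiplicity is 1.

Since 1 < 2, A is not diagonalizable.

algebraic multiplicity 2, geometric multiplicity 1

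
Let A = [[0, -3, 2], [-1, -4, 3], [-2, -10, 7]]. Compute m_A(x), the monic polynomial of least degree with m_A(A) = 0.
m_A(x) = (x - 1)^3

The characteristic polynomial factors as (x - 1)^3. The minimal polynomial is ∏(x - λ)^{k_λ} where k_λ is the size of the largest Jordan block at λ.

For λ = 1: rank(A - I) = 2, and the largest Jordan block has size 3 (the smallest k with rank((A - I)^k) = rank((A - I)^(k+1))).

So m_A(x) = (x - 1)^3.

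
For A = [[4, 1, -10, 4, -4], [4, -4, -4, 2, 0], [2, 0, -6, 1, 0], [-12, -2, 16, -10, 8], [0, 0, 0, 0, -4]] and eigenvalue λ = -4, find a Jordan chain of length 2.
v_1 = [[2, 1, 0, -4, 0]]^T, v_2 = [[1, 0, 0, -2, 0]]^T

We seek v_1 ∈ ker((A + 4I)^2) \ ker(A + 4I), then set v_{i+1} = (A + 4I) v_i.

One such chain is v_1 = [[2, 1, 0, -4, 0]]^T, v_2 = [[1, 0, 0, -2, 0]]^T. Check: (A + 4I) v_2 = [[0, 0, 0, 0, 0]]^T = 0.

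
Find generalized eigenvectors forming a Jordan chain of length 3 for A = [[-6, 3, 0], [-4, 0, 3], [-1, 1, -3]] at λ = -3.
We seek v_1 ∈ ker((A + 3I)^3) \ ker((A + 3I)^2), then set v_{i+1} = (A + 3I) v_i.

One such chain is v_1 = [[-4, -4, -1]]^T, v_2 = [[0, 1, 0]]^T, v_3 = [[3, 3, 1]]^T. Check: (A + 3I) v_3 = [[0, 0, 0]]^T = 0.

v_1 = [[-4, -4, -1]]^T, v_2 = [[0, 1, 0]]^T, v_3 = [[3, 3, 1]]^T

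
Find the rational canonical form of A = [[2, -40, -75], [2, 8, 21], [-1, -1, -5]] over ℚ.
The invariant factors of A (the non-unit diagonal entries of the Smith normal form of xI - A over ℚ[x]) are (x - 4)^2(x + 3), each dividing the next. The characteristic polynomial is their product, (x - 4)^2(x + 3).

The rational canonical form is the block-diagonal matrix of companion matrices C(f_i):
R = [[0, 0, -48], [1, 0, 8], [0, 1, 5]].

R = [[0, 0, -48], [1, 0, 8], [0, 1, 5]]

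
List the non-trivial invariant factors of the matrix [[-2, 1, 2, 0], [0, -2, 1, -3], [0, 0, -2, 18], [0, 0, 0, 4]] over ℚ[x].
The Jordan structure of A has elementary divisors (x + 2)^3, (x - 4). Arranging the block sizes at each eigenvalue in decreasing order and taking row products gives the invariant factors.

Invariant factors (smallest first, each dividing the next): (x - 4)(x + 2)^3.

Check: the last factor (x - 4)(x + 2)^3 is the minimal polynomial, and the product (x - 4)(x + 2)^3 is the characteristic polynomial.

(x - 4)(x + 2)^3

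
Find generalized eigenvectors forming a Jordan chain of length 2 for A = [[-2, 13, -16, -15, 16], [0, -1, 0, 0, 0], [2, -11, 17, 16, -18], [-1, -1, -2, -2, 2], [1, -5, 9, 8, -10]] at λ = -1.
v_1 = [[-4, 1, 2, 0, 1]]^T, v_2 = [[1, 0, -1, 1, 0]]^T

We seek v_1 ∈ ker((A + I)^2) \ ker(A + I), then set v_{i+1} = (A + I) v_i.

One such chain is v_1 = [[-4, 1, 2, 0, 1]]^T, v_2 = [[1, 0, -1, 1, 0]]^T. Check: (A + I) v_2 = [[0, 0, 0, 0, 0]]^T = 0.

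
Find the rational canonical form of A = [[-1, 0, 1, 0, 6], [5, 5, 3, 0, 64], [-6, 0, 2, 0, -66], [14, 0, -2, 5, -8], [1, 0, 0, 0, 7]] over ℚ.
R = [[5, 0, 0, 0, 0], [0, 5, 0, 0, 0], [0, 0, 0, 0, -50], [0, 0, 1, 0, -5], [0, 0, 0, 1, 8]]

The invariant factors of A (the non-unit diagonal entries of the Smith normal form of xI - A over ℚ[x]) are x - 5, x - 5, (x - 5)^2(x + 2), each dividing the next. The characteristic polynomial is their product, (x - 5)^4(x + 2).

The rational canonical form is the block-diagonal matrix of companion matrices C(f_i):
R = [[5, 0, 0, 0, 0], [0, 5, 0, 0, 0], [0, 0, 0, 0, -50], [0, 0, 1, 0, -5], [0, 0, 0, 1, 8]].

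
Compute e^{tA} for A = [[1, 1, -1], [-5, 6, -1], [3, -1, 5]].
e^{tA} = [[(t^2 - 6*t + 2)*e^{4*t}/2, t*e^{4*t}, t*(t - 2)*e^{4*t}/2], [t*(t - 5)*e^{4*t}, (2*t + 1)*e^{4*t}, t*(t - 1)*e^{4*t}], [t*(6 - t)*e^{4*t}/2, -t*e^{4*t}, (-t^2/2 + t + 1)*e^{4*t}]]

A has Jordan form J = [[4, 1, 0], [0, 4, 1], [0, 0, 4]] with A = PJP^{-1}, so e^{tA} = P e^{tJ} P^{-1}.

For a Jordan block J_k(λ), e^{tJ_k(λ)} = e^{λt} · (I + tN + t^2 N^2/2! + ... + t^{k-1} N^{k-1}/(k-1)!) where N is the nilpotent superdiagonal part.

Assembling the blocks and conjugating back gives the entries of e^{tA} as shown above.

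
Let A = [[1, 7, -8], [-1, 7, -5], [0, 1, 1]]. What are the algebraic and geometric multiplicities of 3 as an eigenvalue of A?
algebraic multiplicity 3, geometric multiplicity 1

The characteristic polynomial is (x - 3)^3, so the factor x - 3 appears with exponent 3: the algebraic multiplicity is 3.

rank(A - 3I) = 2, so the eigenspace has dimension 3 - 2 = 1: the geometric multiplicity is 1.

Since 1 < 3, A is not diagonalizable.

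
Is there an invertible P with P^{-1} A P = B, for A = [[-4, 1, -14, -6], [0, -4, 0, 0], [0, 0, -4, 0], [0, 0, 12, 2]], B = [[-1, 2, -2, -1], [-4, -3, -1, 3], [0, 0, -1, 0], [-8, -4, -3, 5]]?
No.

trace(A) = -10 but trace(B) = 0. The trace is a similarity invariant, so A and B are not similar.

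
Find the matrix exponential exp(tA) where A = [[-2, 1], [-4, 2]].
A has Jordan form J = [[0, 1], [0, 0]] with A = PJP^{-1}, so e^{tA} = P e^{tJ} P^{-1}.

For a Jordan block J_k(λ), e^{tJ_k(λ)} = e^{λt} · (I + tN + t^2 N^2/2! + ... + t^{k-1} N^{k-1}/(k-1)!) where N is the nilpotent superdiagonal part.

Assembling the blocks and conjugating back gives the entries of e^{tA} as shown above.

e^{tA} = [[1 - 2*t, t], [-4*t, 2*t + 1]]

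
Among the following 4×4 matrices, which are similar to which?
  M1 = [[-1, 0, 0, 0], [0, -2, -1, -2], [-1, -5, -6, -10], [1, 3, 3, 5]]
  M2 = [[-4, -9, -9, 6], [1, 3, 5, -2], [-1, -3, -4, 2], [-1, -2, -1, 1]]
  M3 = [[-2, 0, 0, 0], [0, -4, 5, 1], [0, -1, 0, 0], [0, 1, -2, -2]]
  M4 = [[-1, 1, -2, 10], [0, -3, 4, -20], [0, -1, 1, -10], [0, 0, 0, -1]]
Characteristic polynomials: χ_{M1} = (x + 1)^4, χ_{M2} = (x + 1)^4, χ_{M3} = (x + 2)^4, χ_{M4} = (x + 1)^4.

{M1, M2}: invariant factors x + 1, (x + 1)^3.

{M3}: invariant factors x + 2, (x + 2)^3.

{M4}: invariant factors x + 1, x + 1, (x + 1)^2.

Matrices are similar if and only if their invariant-factor lists agree; the partition into similarity classes is {M1, M2}, {M3}, {M4}.

3 classes: {M1, M2}, {M3}, {M4}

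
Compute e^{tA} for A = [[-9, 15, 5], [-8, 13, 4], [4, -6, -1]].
A has Jordan form J = [[1, 1, 0], [0, 1, 0], [0, 0, 1]] with A = PJP^{-1}, so e^{tA} = P e^{tJ} P^{-1}.

For a Jordan block J_k(λ), e^{tJ_k(λ)} = e^{λt} · (I + tN + t^2 N^2/2! + ... + t^{k-1} N^{k-1}/(k-1)!) where N is the nilpotent superdiagonal part.

Assembling the blocks and conjugating back gives the entries of e^{tA} as shown above.

e^{tA} = [[(1 - 10*t)*e^{t}, 15*t*e^{t}, 5*t*e^{t}], [-8*t*e^{t}, (12*t + 1)*e^{t}, 4*t*e^{t}], [4*t*e^{t}, -6*t*e^{t}, (1 - 2*t)*e^{t}]]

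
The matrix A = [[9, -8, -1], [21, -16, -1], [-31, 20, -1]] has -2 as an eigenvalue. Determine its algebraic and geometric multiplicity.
algebraic multiplicity 2, geometric multiplicity 1

The characteristic polynomial is (x + 2)^2(x + 4), so the factor x + 2 appears with exponent 2: the algebraic multiplicity is 2.

rank(A + 2I) = 2, so the eigenspace has dimension 3 - 2 = 1: the geometric multiplicity is 1.

Since 1 < 2, A is not diagonalizable.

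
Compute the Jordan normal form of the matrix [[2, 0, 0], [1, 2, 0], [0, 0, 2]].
J = [[2, 1, 0], [0, 2, 0], [0, 0, 2]]

The characteristic polynomial is det(xI - A) = (x - 2)^3, so the eigenvalues are 2 (algebraic multiplicity 3).

For λ = 2: rank(A - 2I) = 1, rank((A - 2I)^2) = 0. The eigenspace has dimension 3 - 1 = 2, so there are 2 Jordan blocks; the rank sequence gives block sizes [2, 1].

Assembling the blocks gives the Jordan form J above.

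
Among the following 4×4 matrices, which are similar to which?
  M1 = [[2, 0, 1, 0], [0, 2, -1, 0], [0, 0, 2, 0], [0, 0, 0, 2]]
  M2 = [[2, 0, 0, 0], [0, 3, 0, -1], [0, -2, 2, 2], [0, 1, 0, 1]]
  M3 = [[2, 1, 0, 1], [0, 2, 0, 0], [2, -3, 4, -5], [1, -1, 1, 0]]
Characteristic polynomials: χ_{M1} = (x - 2)^4, χ_{M2} = (x - 2)^4, χ_{M3} = (x - 2)^4.

{M1, M2}: invariant factors x - 2, x - 2, (x - 2)^2.

{M3}: invariant factors x - 2, (x - 2)^3.

Matrices are similar if and only if their invariant-factor lists agree; the partition into similarity classes is {M1, M2}, {M3}.

2 classes: {M1, M2}, {M3}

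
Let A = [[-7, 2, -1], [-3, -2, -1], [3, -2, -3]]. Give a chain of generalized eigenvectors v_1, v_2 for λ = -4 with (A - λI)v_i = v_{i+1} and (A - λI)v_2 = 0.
v_1 = [[0, 1, 1]]^T, v_2 = [[1, 1, -1]]^T

We seek v_1 ∈ ker((A + 4I)^2) \ ker(A + 4I), then set v_{i+1} = (A + 4I) v_i.

One such chain is v_1 = [[0, 1, 1]]^T, v_2 = [[1, 1, -1]]^T. Check: (A + 4I) v_2 = [[0, 0, 0]]^T = 0.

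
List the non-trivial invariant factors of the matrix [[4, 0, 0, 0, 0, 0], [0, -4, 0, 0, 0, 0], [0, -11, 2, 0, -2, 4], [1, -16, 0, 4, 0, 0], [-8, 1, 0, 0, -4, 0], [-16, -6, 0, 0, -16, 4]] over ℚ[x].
The Jordan structure of A has elementary divisors (x + 4)^2, (x - 2), (x - 4)^2, (x - 4). Arranging the block sizes at each eigenvalue in decreasing order and taking row products gives the invariant factors.

Invariant factors (smallest first, each dividing the next): x - 4, (x - 4)^2(x - 2)(x + 4)^2.

Check: the last factor (x - 4)^2(x - 2)(x + 4)^2 is the minimal polynomial, and the product (x - 4)^3(x - 2)(x + 4)^2 is the characteristic polynomial.

x - 4, (x - 4)^2(x - 2)(x + 4)^2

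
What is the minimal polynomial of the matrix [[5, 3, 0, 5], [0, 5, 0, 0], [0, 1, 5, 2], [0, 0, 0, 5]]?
m_A(x) = (x - 5)^2

The characteristic polynomial factors as (x - 5)^4. The minimal polynomial is ∏(x - λ)^{k_λ} where k_λ is the size of the largest Jordan block at λ.

For λ = 5: rank(A - 5I) = 2, and the largest Jordan block has size 2 (the smallest k with rank((A - 5I)^k) = rank((A - 5I)^(k+1))).

So m_A(x) = (x - 5)^2.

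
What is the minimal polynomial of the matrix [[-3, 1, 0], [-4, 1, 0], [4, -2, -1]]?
m_A(x) = (x + 1)^2

The characteristic polynomial factors as (x + 1)^3. The minimal polynomial is ∏(x - λ)^{k_λ} where k_λ is the size of the largest Jordan block at λ.

For λ = -1: rank(A + I) = 1, and the largest Jordan block has size 2 (the smallest k with rank((A + I)^k) = rank((A + I)^(k+1))).

So m_A(x) = (x + 1)^2.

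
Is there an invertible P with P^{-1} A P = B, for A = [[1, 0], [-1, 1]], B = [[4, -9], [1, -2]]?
Two matrices over a field are similar if and only if they have the same invariant factors.

Both A and B have characteristic polynomial (x - 1)^2 and minimal polynomial (x - 1)^2. Computing further, both have invariant factors (x - 1)^2. Hence A and B are similar.

Yes.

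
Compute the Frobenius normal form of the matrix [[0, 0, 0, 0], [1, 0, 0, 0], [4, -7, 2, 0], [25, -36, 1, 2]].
The invariant factors of A (the non-unit diagonal entries of the Smith normal form of xI - A over ℚ[x]) are x^2(x - 2)^2, each dividing the next. The characteristic polynomial is their product, x^2(x - 2)^2.

The rational canonical form is the block-diagonal matrix of companion matrices C(f_i):
R = [[0, 0, 0, 0], [1, 0, 0, 0], [0, 1, 0, -4], [0, 0, 1, 4]].

R = [[0, 0, 0, 0], [1, 0, 0, 0], [0, 1, 0, -4], [0, 0, 1, 4]]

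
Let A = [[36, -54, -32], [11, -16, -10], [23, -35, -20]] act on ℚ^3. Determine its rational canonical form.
R = [[0, 0, 4], [1, 0, -4], [0, 1, 0]]

The invariant factors of A (the non-unit diagonal entries of the Smith normal form of xI - A over ℚ[x]) are x^3 + 4x - 4, each dividing the next. The characteristic polynomial is their product, x^3 + 4x - 4.

The rational canonical form is the block-diagonal matrix of companion matrices C(f_i):
R = [[0, 0, 4], [1, 0, -4], [0, 1, 0]].

Note the characteristic polynomial does not split into linear factors over ℚ, so A has no Jordan form over ℚ; the rational canonical form exists over any field.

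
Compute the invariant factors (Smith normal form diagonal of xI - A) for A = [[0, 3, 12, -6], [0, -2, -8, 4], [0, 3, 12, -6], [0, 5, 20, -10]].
The Jordan structure of A has elementary divisors x^2, x, x. Arranging the block sizes at each eigenvalue in decreasing order and taking row products gives the invariant factors.

Invariant factors (smallest first, each dividing the next): x, x, x^2.

Check: the last factor x^2 is the minimal polynomial, and the product x^4 is the characteristic polynomial.

x, x, x^2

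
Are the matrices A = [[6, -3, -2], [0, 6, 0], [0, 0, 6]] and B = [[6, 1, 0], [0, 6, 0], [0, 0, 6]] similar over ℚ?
Yes.

Two matrices over a field are similar if and only if they have the same invariant factors.

Both A and B have characteristic polynomial (x - 6)^3 and minimal polynomial (x - 6)^2. Computing further, both have invariant factors x - 6, (x - 6)^2. Hence A and B are similar.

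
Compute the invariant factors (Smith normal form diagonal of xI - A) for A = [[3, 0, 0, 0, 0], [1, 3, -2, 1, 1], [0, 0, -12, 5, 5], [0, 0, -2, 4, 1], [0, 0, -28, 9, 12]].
The Jordan structure of A has elementary divisors (x + 2), (x - 3)^2, (x - 3)^2. Arranging the block sizes at each eigenvalue in decreasing order and taking row products gives the invariant factors.

Invariant factors (smallest first, each dividing the next): (x - 3)^2, (x - 3)^2(x + 2).

Check: the last factor (x - 3)^2(x + 2) is the minimal polynomial, and the product (x - 3)^4(x + 2) is the characteristic polynomial.

(x - 3)^2, (x - 3)^2(x + 2)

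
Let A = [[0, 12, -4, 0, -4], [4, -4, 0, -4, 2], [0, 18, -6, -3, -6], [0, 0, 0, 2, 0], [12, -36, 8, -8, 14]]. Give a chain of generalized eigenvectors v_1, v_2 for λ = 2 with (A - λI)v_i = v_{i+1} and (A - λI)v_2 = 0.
v_1 = [[1, 0, 0, 1, 0]]^T, v_2 = [[-2, 0, -3, 0, 4]]^T

We seek v_1 ∈ ker((A - 2I)^2) \ ker(A - 2I), then set v_{i+1} = (A - 2I) v_i.

One such chain is v_1 = [[1, 0, 0, 1, 0]]^T, v_2 = [[-2, 0, -3, 0, 4]]^T. Check: (A - 2I) v_2 = [[0, 0, 0, 0, 0]]^T = 0.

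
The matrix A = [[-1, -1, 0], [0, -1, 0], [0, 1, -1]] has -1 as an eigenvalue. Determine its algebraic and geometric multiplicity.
The characteristic polynomial is (x + 1)^3, so the factor x + 1 appears with exponent 3: the algebraic multiplicity is 3.

rank(A + I) = 1, so the eigenspace has dimension 3 - 1 = 2: the geometric multiplicity is 2.

Since 2 < 3, A is not diagonalizable.

algebraic multiplicity 3, geometric multiplicity 2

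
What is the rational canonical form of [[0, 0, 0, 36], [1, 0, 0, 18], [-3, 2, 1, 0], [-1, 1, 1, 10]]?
R = [[0, 0, 0, 36], [1, 0, 0, -18], [0, 1, 0, -28], [0, 0, 1, 11]]

The invariant factors of A (the non-unit diagonal entries of the Smith normal form of xI - A over ℚ[x]) are (x - 6)(x - 1)(x^2 - 4x - 6), each dividing the next. The characteristic polynomial is their product, (x - 6)(x - 1)(x^2 - 4x - 6).

The rational canonical form is the block-diagonal matrix of companion matrices C(f_i):
R = [[0, 0, 0, 36], [1, 0, 0, -18], [0, 1, 0, -28], [0, 0, 1, 11]].

Note the characteristic polynomial does not split into linear factors over ℚ, so A has no Jordan form over ℚ; the rational canonical form exists over any field.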